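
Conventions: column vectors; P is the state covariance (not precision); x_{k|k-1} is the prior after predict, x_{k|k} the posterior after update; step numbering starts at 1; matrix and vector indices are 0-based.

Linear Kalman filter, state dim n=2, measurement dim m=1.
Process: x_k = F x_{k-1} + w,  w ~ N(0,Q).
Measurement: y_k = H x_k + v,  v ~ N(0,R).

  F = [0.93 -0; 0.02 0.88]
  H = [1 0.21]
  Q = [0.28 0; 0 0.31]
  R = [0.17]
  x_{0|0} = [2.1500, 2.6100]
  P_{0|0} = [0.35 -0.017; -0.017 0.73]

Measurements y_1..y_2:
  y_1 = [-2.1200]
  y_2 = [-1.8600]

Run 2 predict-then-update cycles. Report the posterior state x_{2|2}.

step 1: x^-=[1.9995, 2.3398]  P^-=[0.5827 -0.0074; -0.0074 0.8749]  S=[0.7882]  K=[0.7373; 0.2237]  nu=[-4.6109]  x^+=[-1.4003, 1.3084]  P^+=[0.1542 -0.1374; -0.1374 0.8354]
step 2: x^-=[-1.3022, 1.1233]  P^-=[0.4134 -0.1096; -0.1096 0.9522]  S=[0.5793]  K=[0.6738; 0.1560]  nu=[-0.7937]  x^+=[-1.8370, 0.9995]  P^+=[0.1503 -0.1705; -0.1705 0.9381]

x_post = [-1.8370, 0.9995]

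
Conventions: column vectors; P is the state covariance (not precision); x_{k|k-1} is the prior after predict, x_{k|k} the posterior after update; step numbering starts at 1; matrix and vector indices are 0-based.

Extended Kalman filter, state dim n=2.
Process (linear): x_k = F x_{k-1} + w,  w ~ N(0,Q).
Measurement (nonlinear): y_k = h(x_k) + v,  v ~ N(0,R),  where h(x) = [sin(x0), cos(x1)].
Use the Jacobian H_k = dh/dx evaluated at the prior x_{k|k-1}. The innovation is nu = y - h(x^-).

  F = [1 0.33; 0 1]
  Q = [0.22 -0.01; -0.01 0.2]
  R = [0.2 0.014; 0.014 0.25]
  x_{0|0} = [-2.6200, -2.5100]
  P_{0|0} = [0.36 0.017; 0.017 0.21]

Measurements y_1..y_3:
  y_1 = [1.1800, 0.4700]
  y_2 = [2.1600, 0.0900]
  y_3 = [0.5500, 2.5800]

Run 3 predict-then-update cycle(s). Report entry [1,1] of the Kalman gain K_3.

K[1,1] = 0.5928

step 1: x^-=[-3.4483, -2.5100]  P^-=[0.6141 0.0763; 0.0763 0.4100]  H_jac=[-0.9533 0.0000; 0.0000 0.5904]  S=[0.7581 -0.0289; -0.0289 0.3929]  K=[-0.7700 0.0579; -0.0726 0.6107]  nu=[0.8781, 1.2771]  x^+=[-4.0505, -1.7938]  P^+=[0.1607 0.0063; 0.0063 0.2569]
step 2: x^-=[-4.6424, -1.7938]  P^-=[0.4128 0.0810; 0.0810 0.4569]  H_jac=[-0.0699 0.0000; 0.0000 0.9752]  S=[0.2020 0.0085; 0.0085 0.6845]  K=[-0.1478 0.1173; -0.0554 0.6516]  nu=[1.1624, 0.3112]  x^+=[-4.7777, -1.6554]  P^+=[0.3993 0.0279; 0.0279 0.1662]
step 3: x^-=[-5.3240, -1.6554]  P^-=[0.6558 0.0728; 0.0728 0.3662]  H_jac=[0.5742 0.0000; 0.0000 0.9964]  S=[0.4162 0.0557; 0.0557 0.6136]  K=[0.8998 0.0366; 0.0212 0.5928]  nu=[-0.2687, 2.6645]  x^+=[-5.4683, -0.0816]  P^+=[0.3143 0.0218; 0.0218 0.1490]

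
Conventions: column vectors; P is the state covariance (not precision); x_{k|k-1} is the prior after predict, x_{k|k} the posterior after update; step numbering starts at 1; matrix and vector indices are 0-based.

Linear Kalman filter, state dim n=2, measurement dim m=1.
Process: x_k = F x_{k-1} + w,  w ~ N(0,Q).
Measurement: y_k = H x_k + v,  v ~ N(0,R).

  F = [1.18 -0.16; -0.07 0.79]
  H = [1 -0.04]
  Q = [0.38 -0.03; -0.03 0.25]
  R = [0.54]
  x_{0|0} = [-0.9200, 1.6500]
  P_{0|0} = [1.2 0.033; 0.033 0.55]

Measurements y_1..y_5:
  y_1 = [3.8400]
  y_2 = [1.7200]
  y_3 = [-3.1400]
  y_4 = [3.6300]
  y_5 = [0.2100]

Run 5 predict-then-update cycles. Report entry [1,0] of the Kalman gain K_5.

step 1: x^-=[-1.3496, 1.3679]  P^-=[2.0525 -0.1675; -0.1675 0.5955]  S=[2.6069]  K=[0.7899; -0.0734]  nu=[5.2443]  x^+=[2.7930, 0.9830]  P^+=[0.4259 -0.0164; -0.0164 0.5814]
step 2: x^-=[3.1384, 0.5811]  P^-=[0.9941 -0.1541; -0.1541 0.6168]  S=[1.5474]  K=[0.6464; -0.1155]  nu=[-1.3952]  x^+=[2.2366, 0.7423]  P^+=[0.3475 -0.0385; -0.0385 0.5961]
step 3: x^-=[2.5204, 0.4298]  P^-=[0.8937 -0.1704; -0.1704 0.6280]  S=[1.4483]  K=[0.6218; -0.1350]  nu=[-5.6432]  x^+=[-0.9883, 1.1917]  P^+=[0.3338 -0.0488; -0.0488 0.6016]
step 4: x^-=[-1.3569, 1.0106]  P^-=[0.8786 -0.1797; -0.1797 0.6325]  S=[1.4340]  K=[0.6177; -0.1429]  nu=[5.0273]  x^+=[1.7486, 0.2920]  P^+=[0.3314 -0.0531; -0.0531 0.6032]
step 5: x^-=[2.0166, 0.1083]  P^-=[0.8770 -0.1837; -0.1837 0.6339]  S=[1.4327]  K=[0.6173; -0.1459]  nu=[-1.8023]  x^+=[0.9041, 0.3712]  P^+=[0.3311 -0.0547; -0.0547 0.6034]

K[1,0] = -0.1459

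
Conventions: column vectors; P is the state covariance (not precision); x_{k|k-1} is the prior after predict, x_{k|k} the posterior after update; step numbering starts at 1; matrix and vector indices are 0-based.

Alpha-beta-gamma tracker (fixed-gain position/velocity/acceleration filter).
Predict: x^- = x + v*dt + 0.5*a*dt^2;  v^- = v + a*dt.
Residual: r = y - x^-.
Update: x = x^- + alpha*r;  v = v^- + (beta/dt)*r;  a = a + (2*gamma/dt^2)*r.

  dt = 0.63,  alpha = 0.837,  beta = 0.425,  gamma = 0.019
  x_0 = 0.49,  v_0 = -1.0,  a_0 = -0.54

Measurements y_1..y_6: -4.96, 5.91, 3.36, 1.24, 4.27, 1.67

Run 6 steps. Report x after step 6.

x_post = 2.1280

step 1: x_pred=-0.2472  r=-4.7128  x^+=-4.1918  v^+=-4.5195  a^+=-0.9912
step 2: x_pred=-7.2358  r=13.1458  x^+=3.7672  v^+=3.7242  a^+=0.2674
step 3: x_pred=6.1666  r=-2.8066  x^+=3.8175  v^+=1.9994  a^+=-0.0013
step 4: x_pred=5.0768  r=-3.8368  x^+=1.8654  v^+=-0.5898  a^+=-0.3687
step 5: x_pred=1.4207  r=2.8493  x^+=3.8056  v^+=1.1001  a^+=-0.0959
step 6: x_pred=4.4796  r=-2.8096  x^+=2.1280  v^+=-0.8556  a^+=-0.3649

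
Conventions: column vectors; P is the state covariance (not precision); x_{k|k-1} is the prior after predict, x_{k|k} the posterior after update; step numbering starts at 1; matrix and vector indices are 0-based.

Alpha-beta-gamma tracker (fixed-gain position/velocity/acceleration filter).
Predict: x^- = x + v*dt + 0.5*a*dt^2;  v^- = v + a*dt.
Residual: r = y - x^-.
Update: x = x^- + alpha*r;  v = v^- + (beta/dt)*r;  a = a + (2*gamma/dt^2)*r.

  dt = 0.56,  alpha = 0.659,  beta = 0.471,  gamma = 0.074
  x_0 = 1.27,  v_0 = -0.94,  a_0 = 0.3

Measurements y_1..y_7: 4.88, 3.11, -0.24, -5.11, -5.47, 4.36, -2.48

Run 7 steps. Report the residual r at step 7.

step 1: x_pred=0.7906  r=4.0894  x^+=3.4855  v^+=2.6674  a^+=2.2299
step 2: x_pred=5.3289  r=-2.2189  x^+=3.8667  v^+=2.0499  a^+=1.1827
step 3: x_pred=5.2001  r=-5.4401  x^+=1.6151  v^+=-1.8632  a^+=-1.3847
step 4: x_pred=0.3545  r=-5.4645  x^+=-3.2466  v^+=-7.2347  a^+=-3.9636
step 5: x_pred=-7.9195  r=2.4495  x^+=-6.3053  v^+=-7.3941  a^+=-2.8076
step 6: x_pred=-10.8862  r=15.2462  x^+=-0.8390  v^+=3.8568  a^+=4.3877
step 7: x_pred=2.0089  r=-4.4889  x^+=-0.9493  v^+=2.5385  a^+=2.2693

resid = -4.4889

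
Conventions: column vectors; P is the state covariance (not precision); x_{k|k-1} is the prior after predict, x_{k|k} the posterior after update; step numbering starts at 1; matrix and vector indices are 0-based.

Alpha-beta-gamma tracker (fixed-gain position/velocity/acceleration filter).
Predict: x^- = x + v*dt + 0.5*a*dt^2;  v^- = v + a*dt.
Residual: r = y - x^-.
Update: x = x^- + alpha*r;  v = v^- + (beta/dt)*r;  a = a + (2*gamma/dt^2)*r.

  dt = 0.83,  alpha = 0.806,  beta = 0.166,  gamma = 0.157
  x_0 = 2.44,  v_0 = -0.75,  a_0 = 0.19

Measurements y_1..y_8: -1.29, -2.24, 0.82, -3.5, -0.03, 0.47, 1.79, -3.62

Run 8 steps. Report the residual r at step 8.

resid = -9.5590

step 1: x_pred=1.8829  r=-3.1729  x^+=-0.6744  v^+=-1.2269  a^+=-1.2562
step 2: x_pred=-2.1255  r=-0.1145  x^+=-2.2178  v^+=-2.2925  a^+=-1.3084
step 3: x_pred=-4.5712  r=5.3912  x^+=-0.2259  v^+=-2.3002  a^+=1.1489
step 4: x_pred=-1.7393  r=-1.7607  x^+=-3.1584  v^+=-1.6988  a^+=0.3464
step 5: x_pred=-4.4491  r=4.4191  x^+=-0.8873  v^+=-0.5275  a^+=2.3606
step 6: x_pred=-0.5120  r=0.9820  x^+=0.2795  v^+=1.6282  a^+=2.8082
step 7: x_pred=2.5982  r=-0.8082  x^+=1.9468  v^+=3.7974  a^+=2.4398
step 8: x_pred=5.9390  r=-9.5590  x^+=-1.7656  v^+=3.9106  a^+=-1.9172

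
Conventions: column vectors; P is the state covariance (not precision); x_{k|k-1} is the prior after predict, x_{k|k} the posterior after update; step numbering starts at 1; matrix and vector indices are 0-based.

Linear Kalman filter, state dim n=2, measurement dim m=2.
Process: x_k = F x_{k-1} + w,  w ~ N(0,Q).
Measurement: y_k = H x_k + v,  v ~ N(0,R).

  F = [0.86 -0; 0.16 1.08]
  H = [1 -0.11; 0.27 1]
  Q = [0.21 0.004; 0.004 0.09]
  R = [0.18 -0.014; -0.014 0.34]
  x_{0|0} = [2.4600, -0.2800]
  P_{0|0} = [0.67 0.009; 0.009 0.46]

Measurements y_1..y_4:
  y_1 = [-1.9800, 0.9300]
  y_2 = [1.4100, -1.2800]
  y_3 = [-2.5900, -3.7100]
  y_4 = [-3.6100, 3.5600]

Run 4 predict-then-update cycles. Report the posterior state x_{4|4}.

step 1: x^-=[2.1156, 0.0912]  P^-=[0.7055 0.1046; 0.1046 0.6468]  S=[0.8704 0.2068; 0.2068 1.0947]  K=[0.7678 0.1245; -0.1132 0.6380]  nu=[-4.0856, 0.2676]  x^+=[-0.9881, 0.7245]  P^+=[0.1359 -0.0051; -0.0051 0.2199]
step 2: x^-=[-0.8498, 0.6243]  P^-=[0.3105 0.0179; 0.0179 0.3482]  S=[0.4908 0.0489; 0.0489 0.7205]  K=[0.6188 0.0992; -0.0910 0.4962]  nu=[2.3285, -1.6749]  x^+=[0.4248, -0.4185]  P^+=[0.1095 -0.0045; -0.0045 0.1712]
step 3: x^-=[0.3653, -0.3840]  P^-=[0.2910 0.0149; 0.0149 0.2909]  S=[0.4712 0.0470; 0.0470 0.6602]  K=[0.6042 0.0985; -0.0815 0.4526]  nu=[-2.9976, -3.4246]  x^+=[-1.7832, -1.6897]  P^+=[0.1070 -0.0038; -0.0038 0.1560]
step 4: x^-=[-1.5336, -2.1102]  P^-=[0.2891 0.0152; 0.0152 0.2734]  S=[0.4691 0.0487; 0.0487 0.6427]  K=[0.6025 0.0994; -0.0772 0.4377]  nu=[-2.3085, 6.0843]  x^+=[-2.3196, 0.7309]  P^+=[0.1067 -0.0034; -0.0034 0.1508]

x_post = [-2.3196, 0.7309]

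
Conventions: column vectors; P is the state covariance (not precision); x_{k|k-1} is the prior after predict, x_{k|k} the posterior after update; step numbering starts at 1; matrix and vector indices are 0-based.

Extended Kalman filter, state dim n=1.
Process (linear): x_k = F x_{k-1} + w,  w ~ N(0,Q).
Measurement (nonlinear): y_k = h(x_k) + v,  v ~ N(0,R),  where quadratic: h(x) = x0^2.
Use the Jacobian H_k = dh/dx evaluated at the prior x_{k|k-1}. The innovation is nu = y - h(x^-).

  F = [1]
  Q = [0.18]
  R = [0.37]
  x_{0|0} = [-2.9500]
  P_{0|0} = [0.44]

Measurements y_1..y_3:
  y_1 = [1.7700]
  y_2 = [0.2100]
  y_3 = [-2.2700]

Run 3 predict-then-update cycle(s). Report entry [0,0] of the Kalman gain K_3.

K[0,0] = -0.3357

step 1: x^-=[-2.9500]  P^-=[0.6200]  H_jac=[-5.9000]  S=[21.9522]  K=[-0.1666]  nu=[-6.9325]  x^+=[-1.7948]  P^+=[0.0104]
step 2: x^-=[-1.7948]  P^-=[0.1904]  H_jac=[-3.5896]  S=[2.8240]  K=[-0.2421]  nu=[-3.0113]  x^+=[-1.0658]  P^+=[0.0250]
step 3: x^-=[-1.0658]  P^-=[0.2050]  H_jac=[-2.1316]  S=[1.3013]  K=[-0.3357]  nu=[-3.4060]  x^+=[0.0777]  P^+=[0.0583]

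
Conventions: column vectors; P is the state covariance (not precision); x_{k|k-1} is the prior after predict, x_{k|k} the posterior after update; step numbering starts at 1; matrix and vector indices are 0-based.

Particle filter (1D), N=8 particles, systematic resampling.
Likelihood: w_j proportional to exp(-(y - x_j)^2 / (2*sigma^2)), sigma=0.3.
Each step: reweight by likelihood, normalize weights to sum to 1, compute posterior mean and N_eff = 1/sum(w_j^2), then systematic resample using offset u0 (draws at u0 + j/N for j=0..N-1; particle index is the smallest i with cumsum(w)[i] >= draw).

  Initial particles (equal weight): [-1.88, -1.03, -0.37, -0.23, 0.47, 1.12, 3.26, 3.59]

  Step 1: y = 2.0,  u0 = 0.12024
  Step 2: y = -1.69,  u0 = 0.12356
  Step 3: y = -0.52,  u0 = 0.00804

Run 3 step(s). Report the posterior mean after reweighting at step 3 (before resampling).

step 1: w=[0.0000, 0.0000, 0.0000, 0.0000, 0.0002, 0.9890, 0.0108, 0.0001]  mean=1.1431  Neff=1.0223  idx=[5, 5, 5, 5, 5, 5, 5, 6]
step 2: w=[0.1429, 0.1429, 0.1429, 0.1429, 0.1429, 0.1429, 0.1429, 0.0000]  mean=1.1200  Neff=7.0000  idx=[0, 1, 2, 3, 4, 5, 6, 6]
step 3: w=[0.1250, 0.1250, 0.1250, 0.1250, 0.1250, 0.1250, 0.1250, 0.1250]  mean=1.1200  Neff=8.0000  idx=[0, 1, 2, 3, 4, 5, 6, 7]

post_mean = 1.1200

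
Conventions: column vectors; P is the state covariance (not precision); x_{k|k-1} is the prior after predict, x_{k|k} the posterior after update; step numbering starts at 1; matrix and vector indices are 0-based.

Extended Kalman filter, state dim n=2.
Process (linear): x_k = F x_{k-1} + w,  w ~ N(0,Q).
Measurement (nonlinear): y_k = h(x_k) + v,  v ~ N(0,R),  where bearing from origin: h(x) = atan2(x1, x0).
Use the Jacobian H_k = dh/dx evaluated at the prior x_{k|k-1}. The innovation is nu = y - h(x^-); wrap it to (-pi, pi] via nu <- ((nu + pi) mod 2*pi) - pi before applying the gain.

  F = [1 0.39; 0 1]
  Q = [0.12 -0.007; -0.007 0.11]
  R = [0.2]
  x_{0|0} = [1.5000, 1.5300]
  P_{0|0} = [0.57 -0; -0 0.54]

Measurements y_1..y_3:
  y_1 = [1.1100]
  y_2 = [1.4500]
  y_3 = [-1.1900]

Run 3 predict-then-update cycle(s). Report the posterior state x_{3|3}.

x_post = [3.8576, 1.6955]

step 1: x^-=[2.0967, 1.5300]  P^-=[0.7721 0.2036; 0.2036 0.6500]  H_jac=[-0.2271 0.3112]  S=[0.2740]  K=[-0.4087; 0.5695]  nu=[0.4796]  x^+=[1.9007, 1.8032]  P^+=[0.7264 0.2674; 0.2674 0.5611]
step 2: x^-=[2.6039, 1.8032]  P^-=[1.1403 0.4792; 0.4792 0.6711]  H_jac=[-0.1797 0.2596]  S=[0.2373]  K=[-0.3395; 0.3710]  nu=[0.8443]  x^+=[2.3173, 2.1164]  P^+=[1.1129 0.5091; 0.5091 0.6384]
step 3: x^-=[3.1427, 2.1164]  P^-=[1.7271 0.7511; 0.7511 0.7484]  H_jac=[-0.1474 0.2189]  S=[0.2249]  K=[-0.4010; 0.2361]  nu=[-1.7827]  x^+=[3.8576, 1.6955]  P^+=[1.6910 0.7724; 0.7724 0.7359]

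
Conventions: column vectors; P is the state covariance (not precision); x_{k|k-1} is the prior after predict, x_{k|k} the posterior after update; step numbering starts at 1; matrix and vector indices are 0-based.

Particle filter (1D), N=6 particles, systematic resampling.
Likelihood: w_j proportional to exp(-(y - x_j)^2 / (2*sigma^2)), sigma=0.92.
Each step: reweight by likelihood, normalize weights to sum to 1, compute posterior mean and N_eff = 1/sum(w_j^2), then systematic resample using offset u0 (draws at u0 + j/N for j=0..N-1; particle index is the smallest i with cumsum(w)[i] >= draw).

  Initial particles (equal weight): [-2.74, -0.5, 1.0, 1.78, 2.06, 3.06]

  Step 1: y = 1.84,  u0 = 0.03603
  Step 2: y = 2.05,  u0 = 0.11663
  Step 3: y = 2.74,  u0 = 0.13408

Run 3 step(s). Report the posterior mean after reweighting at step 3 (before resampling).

step 1: w=[0.0000, 0.0128, 0.2138, 0.3236, 0.3152, 0.1346]  mean=1.8447  Neff=3.7303  idx=[2, 2, 3, 3, 4, 5]
step 2: w=[0.1157, 0.1157, 0.2126, 0.2126, 0.2219, 0.1215]  mean=1.8171  Neff=5.5197  idx=[1, 2, 3, 3, 4, 5]
step 3: w=[0.0463, 0.1607, 0.1607, 0.1607, 0.2108, 0.2607]  mean=2.1367  Neff=5.2068  idx=[1, 2, 3, 4, 5, 5]

post_mean = 2.1367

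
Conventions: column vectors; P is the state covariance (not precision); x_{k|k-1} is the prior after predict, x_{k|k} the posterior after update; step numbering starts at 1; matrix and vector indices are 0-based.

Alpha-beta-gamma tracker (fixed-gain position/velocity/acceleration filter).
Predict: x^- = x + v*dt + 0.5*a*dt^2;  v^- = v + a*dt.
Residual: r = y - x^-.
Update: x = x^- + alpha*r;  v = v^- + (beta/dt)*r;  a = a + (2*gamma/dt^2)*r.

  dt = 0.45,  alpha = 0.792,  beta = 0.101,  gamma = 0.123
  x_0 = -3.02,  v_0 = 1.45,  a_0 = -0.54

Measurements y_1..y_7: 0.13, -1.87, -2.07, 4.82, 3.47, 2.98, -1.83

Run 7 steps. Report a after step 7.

step 1: x_pred=-2.4222  r=2.5522  x^+=-0.4009  v^+=1.7798  a^+=2.5604
step 2: x_pred=0.6593  r=-2.5293  x^+=-1.3439  v^+=2.3643  a^+=-0.5122
step 3: x_pred=-0.3318  r=-1.7382  x^+=-1.7085  v^+=1.7437  a^+=-2.6238
step 4: x_pred=-1.1895  r=6.0095  x^+=3.5700  v^+=1.9118  a^+=4.6766
step 5: x_pred=4.9038  r=-1.4338  x^+=3.7682  v^+=3.6944  a^+=2.9347
step 6: x_pred=5.7279  r=-2.7479  x^+=3.5516  v^+=4.3983  a^+=-0.4034
step 7: x_pred=5.4900  r=-7.3200  x^+=-0.3074  v^+=2.5739  a^+=-9.2958

a_post = -9.2958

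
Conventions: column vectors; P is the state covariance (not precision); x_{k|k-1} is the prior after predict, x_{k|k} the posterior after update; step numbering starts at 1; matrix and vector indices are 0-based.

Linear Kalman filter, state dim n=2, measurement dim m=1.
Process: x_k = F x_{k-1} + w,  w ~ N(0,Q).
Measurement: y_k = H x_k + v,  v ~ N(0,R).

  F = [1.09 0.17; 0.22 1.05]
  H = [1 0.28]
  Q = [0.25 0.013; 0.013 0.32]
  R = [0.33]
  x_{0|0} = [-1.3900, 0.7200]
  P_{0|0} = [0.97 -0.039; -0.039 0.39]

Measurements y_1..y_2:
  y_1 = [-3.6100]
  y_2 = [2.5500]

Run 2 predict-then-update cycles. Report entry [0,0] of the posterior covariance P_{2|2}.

step 1: x^-=[-1.3927, 0.4502]  P^-=[1.3993 0.2691; 0.2691 0.7789]  S=[1.9411]  K=[0.7597; 0.2510]  nu=[-2.3434]  x^+=[-3.1730, -0.1380]  P^+=[0.2790 -0.1010; -0.1010 0.6566]
step 2: x^-=[-3.4820, -0.8430]  P^-=[0.5630 0.0777; 0.0777 1.0107]  S=[1.0158]  K=[0.5757; 0.3551]  nu=[6.2680]  x^+=[0.1264, 1.3830]  P^+=[0.2264 -0.1299; -0.1299 0.8826]

P_post[0,0] = 0.2264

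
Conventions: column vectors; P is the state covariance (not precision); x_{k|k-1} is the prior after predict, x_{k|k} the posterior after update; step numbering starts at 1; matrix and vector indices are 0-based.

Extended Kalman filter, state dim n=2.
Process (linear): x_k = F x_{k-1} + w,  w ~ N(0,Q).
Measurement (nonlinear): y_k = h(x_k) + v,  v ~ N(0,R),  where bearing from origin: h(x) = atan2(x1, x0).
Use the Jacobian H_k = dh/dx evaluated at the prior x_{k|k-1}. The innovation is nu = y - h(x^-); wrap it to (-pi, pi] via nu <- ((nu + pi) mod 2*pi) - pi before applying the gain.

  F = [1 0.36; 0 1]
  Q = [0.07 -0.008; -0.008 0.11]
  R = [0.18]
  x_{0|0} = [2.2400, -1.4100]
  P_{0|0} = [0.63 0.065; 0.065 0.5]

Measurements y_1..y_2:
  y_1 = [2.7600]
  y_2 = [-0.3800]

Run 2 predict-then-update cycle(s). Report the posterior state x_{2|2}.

step 1: x^-=[1.7324, -1.4100]  P^-=[0.8116 0.2370; 0.2370 0.6100]  H_jac=[0.2826 0.3472]  S=[0.3649]  K=[0.8541; 0.7641]  nu=[-2.8400]  x^+=[-0.6934, -3.5799]  P^+=[0.5454 -0.0011; -0.0011 0.3970]
step 2: x^-=[-1.9822, -3.5799]  P^-=[0.6660 0.1338; 0.1338 0.5070]  H_jac=[0.2138 -0.1184]  S=[0.2108]  K=[0.6004; -0.1490]  nu=[1.6965]  x^+=[-0.9635, -3.8327]  P^+=[0.5901 0.1527; 0.1527 0.5023]

x_post = [-0.9635, -3.8327]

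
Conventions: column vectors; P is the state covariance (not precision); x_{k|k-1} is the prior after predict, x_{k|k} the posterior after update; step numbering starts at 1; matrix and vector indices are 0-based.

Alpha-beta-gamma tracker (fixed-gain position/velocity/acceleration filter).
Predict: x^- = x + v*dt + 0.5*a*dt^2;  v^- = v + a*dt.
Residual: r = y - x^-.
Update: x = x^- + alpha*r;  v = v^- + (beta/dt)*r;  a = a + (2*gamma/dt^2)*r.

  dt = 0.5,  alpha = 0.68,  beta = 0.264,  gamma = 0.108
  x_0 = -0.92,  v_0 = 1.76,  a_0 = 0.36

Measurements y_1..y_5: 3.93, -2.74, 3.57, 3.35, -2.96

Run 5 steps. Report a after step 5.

a_post = -6.5137

step 1: x_pred=0.0050  r=3.9250  x^+=2.6740  v^+=4.0124  a^+=3.7512
step 2: x_pred=5.1491  r=-7.8891  x^+=-0.2155  v^+=1.7226  a^+=-3.0650
step 3: x_pred=0.2627  r=3.3073  x^+=2.5117  v^+=1.9363  a^+=-0.2074
step 4: x_pred=3.4539  r=-0.1039  x^+=3.3832  v^+=1.7778  a^+=-0.2972
step 5: x_pred=4.2350  r=-7.1950  x^+=-0.6576  v^+=-2.1698  a^+=-6.5137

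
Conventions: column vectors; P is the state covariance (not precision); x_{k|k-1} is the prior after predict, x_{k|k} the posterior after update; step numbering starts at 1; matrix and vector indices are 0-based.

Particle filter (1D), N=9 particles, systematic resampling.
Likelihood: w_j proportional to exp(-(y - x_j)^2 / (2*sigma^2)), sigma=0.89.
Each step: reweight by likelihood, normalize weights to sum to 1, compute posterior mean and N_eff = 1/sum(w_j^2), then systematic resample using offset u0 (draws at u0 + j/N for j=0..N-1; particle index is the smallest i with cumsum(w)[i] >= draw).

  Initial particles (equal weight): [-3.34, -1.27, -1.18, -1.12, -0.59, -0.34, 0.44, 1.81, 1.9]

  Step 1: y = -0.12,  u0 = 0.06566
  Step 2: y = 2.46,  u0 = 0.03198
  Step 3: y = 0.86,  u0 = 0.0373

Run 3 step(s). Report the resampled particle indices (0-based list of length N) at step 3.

resampled_idx = [1, 1, 2, 3, 4, 5, 6, 7, 8]

step 1: w=[0.0003, 0.1011, 0.1147, 0.1240, 0.2027, 0.2260, 0.1912, 0.0222, 0.0177]  mean=-0.4422  Neff=5.9418  idx=[1, 2, 3, 4, 4, 5, 5, 6, 6]
step 2: w=[0.0009, 0.0014, 0.0018, 0.0163, 0.0163, 0.0411, 0.0411, 0.4406, 0.4406]  mean=0.3359  Neff=2.5497  idx=[4, 7, 7, 7, 7, 8, 8, 8, 8]
step 3: w=[0.0357, 0.1205, 0.1205, 0.1205, 0.1205, 0.1205, 0.1205, 0.1205, 0.1205]  mean=0.4032  Neff=8.5104  idx=[1, 1, 2, 3, 4, 5, 6, 7, 8]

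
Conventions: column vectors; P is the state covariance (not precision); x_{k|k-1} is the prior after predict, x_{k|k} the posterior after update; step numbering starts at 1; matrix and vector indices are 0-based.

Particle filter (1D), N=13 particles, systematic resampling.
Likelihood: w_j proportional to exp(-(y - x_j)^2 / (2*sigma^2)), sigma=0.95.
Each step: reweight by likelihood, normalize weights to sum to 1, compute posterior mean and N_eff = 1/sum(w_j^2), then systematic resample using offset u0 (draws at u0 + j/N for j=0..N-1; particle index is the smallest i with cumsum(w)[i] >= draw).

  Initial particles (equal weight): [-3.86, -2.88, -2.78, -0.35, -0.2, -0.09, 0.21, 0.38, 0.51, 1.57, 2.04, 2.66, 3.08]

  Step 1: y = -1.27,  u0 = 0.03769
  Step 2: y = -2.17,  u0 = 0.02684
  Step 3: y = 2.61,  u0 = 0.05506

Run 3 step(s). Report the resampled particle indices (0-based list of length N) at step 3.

resampled_idx = [8, 8, 9, 10, 10, 10, 11, 11, 11, 12, 12, 12, 12]

step 1: w=[0.0085, 0.0829, 0.0986, 0.2181, 0.1849, 0.1612, 0.1036, 0.0771, 0.0603, 0.0040, 0.0008, 0.0001, 0.0000]  mean=-0.5835  Neff=6.9097  idx=[1, 2, 3, 3, 3, 4, 4, 4, 5, 5, 6, 7, 8]
step 2: w=[0.2833, 0.3048, 0.0598, 0.0598, 0.0598, 0.0436, 0.0436, 0.0436, 0.0341, 0.0341, 0.0162, 0.0102, 0.0070]  mean=-1.7475  Neff=5.1988  idx=[0, 0, 0, 0, 1, 1, 1, 1, 2, 4, 5, 7, 9]
step 3: w=[0.0000, 0.0000, 0.0000, 0.0000, 0.0000, 0.0000, 0.0000, 0.0000, 0.1335, 0.1335, 0.2156, 0.2156, 0.3017]  mean=-0.2069  Neff=4.5523  idx=[8, 8, 9, 10, 10, 10, 11, 11, 11, 12, 12, 12, 12]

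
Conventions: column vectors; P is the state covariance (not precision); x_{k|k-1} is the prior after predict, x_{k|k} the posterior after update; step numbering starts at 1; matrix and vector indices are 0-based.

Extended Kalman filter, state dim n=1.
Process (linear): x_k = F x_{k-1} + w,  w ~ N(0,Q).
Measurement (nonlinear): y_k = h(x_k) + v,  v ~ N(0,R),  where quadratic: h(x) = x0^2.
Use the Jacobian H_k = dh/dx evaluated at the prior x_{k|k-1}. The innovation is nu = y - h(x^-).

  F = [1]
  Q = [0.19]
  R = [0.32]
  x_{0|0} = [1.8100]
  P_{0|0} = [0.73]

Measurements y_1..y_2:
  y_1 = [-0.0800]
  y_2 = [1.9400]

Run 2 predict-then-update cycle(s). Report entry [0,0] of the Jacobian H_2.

H_jac[0,0] = 1.8137

step 1: x^-=[1.8100]  P^-=[0.9200]  H_jac=[3.6200]  S=[12.3760]  K=[0.2691]  nu=[-3.3561]  x^+=[0.9069]  P^+=[0.0238]
step 2: x^-=[0.9069]  P^-=[0.2138]  H_jac=[1.8137]  S=[1.0233]  K=[0.3789]  nu=[1.1176]  x^+=[1.3304]  P^+=[0.0669]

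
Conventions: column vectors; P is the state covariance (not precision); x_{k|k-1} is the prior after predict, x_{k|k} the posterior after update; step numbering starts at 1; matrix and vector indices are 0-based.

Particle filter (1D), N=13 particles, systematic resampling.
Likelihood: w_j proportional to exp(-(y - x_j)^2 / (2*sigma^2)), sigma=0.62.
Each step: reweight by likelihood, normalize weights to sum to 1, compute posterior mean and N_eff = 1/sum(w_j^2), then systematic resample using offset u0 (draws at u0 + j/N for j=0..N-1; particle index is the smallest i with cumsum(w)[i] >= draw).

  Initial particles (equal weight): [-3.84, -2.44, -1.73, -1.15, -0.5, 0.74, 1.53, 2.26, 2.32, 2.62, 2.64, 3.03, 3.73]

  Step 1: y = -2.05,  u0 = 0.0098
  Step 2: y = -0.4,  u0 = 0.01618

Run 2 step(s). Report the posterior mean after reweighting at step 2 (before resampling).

step 1: w=[0.0074, 0.3900, 0.4160, 0.1657, 0.0209, 0.0000, 0.0000, 0.0000, 0.0000, 0.0000, 0.0000, 0.0000, 0.0000]  mean=-1.9006  Neff=2.8319  idx=[1, 1, 1, 1, 1, 1, 2, 2, 2, 2, 2, 3, 3]
step 2: w=[0.0030, 0.0030, 0.0030, 0.0030, 0.0030, 0.0030, 0.0672, 0.0672, 0.0672, 0.0672, 0.0672, 0.3229, 0.3229]  mean=-1.3681  Neff=4.3248  idx=[5, 7, 8, 9, 10, 11, 11, 11, 11, 12, 12, 12, 12]

post_mean = -1.3681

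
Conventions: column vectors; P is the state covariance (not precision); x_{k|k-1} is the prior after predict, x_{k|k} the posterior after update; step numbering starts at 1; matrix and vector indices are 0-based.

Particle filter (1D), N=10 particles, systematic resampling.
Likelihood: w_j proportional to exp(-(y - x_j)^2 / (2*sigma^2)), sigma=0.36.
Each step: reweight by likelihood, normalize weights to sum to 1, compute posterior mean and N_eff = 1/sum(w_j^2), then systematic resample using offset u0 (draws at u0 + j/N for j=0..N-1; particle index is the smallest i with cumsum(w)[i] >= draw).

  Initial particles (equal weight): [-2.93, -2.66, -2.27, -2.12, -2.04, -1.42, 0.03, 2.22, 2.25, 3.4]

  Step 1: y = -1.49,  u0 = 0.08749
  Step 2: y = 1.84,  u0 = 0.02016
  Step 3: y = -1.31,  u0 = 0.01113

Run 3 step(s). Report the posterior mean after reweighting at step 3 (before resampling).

step 1: w=[0.0002, 0.0032, 0.0594, 0.1343, 0.1933, 0.6095, 0.0001, 0.0000, 0.0000, 0.0000]  mean=-1.6885  Neff=2.3233  idx=[3, 3, 4, 4, 5, 5, 5, 5, 5, 5]
step 2: w=[0.0000, 0.0000, 0.0000, 0.0000, 0.1667, 0.1667, 0.1667, 0.1667, 0.1667, 0.1667]  mean=-1.4200  Neff=6.0000  idx=[4, 4, 5, 5, 6, 7, 7, 8, 8, 9]
step 3: w=[0.1000, 0.1000, 0.1000, 0.1000, 0.1000, 0.1000, 0.1000, 0.1000, 0.1000, 0.1000]  mean=-1.4200  Neff=10.0000  idx=[0, 1, 2, 3, 4, 5, 6, 7, 8, 9]

post_mean = -1.4200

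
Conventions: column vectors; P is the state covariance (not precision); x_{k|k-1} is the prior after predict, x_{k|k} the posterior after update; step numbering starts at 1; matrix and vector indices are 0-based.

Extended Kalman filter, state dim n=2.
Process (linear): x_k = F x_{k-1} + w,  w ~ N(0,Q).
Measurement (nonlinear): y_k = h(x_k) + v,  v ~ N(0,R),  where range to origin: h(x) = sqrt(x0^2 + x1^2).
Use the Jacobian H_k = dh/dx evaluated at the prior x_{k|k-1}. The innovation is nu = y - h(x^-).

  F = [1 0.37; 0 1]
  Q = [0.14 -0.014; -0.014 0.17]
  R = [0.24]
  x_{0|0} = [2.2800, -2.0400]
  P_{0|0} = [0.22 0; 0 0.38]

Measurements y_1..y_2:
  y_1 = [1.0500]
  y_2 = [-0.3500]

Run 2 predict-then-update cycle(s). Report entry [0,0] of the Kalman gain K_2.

K[0,0] = 0.2313

step 1: x^-=[1.5252, -2.0400]  P^-=[0.4120 0.1266; 0.1266 0.5500]  H_jac=[0.5988 -0.8009]  S=[0.6191]  K=[0.2347; -0.5891]  nu=[-1.4971]  x^+=[1.1738, -1.1581]  P^+=[0.3779 0.2122; 0.2122 0.3352]
step 2: x^-=[0.7453, -1.1581]  P^-=[0.7208 0.3222; 0.3222 0.5052]  H_jac=[0.5412 -0.8409]  S=[0.5151]  K=[0.2313; -0.4862]  nu=[-1.7272]  x^+=[0.3458, -0.3183]  P^+=[0.6933 0.3801; 0.3801 0.3834]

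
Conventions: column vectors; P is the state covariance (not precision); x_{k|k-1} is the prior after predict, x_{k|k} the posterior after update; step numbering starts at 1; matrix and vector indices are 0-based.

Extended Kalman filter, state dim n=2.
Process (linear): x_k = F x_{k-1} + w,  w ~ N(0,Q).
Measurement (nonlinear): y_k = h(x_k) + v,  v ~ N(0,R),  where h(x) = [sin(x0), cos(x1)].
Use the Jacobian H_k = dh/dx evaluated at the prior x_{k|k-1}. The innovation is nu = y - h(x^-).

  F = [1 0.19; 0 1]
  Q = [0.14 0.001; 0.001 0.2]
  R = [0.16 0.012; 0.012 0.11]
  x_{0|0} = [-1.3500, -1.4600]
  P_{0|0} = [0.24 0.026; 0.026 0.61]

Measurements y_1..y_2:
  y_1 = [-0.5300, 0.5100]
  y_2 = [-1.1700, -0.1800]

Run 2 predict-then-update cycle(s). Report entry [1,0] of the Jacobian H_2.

step 1: x^-=[-1.6274, -1.4600]  P^-=[0.4119 0.1429; 0.1429 0.8100]  H_jac=[-0.0566 0.0000; 0.0000 0.9939]  S=[0.1613 0.0040; 0.0040 0.9101]  K=[-0.1483 0.1567; -0.0719 0.8849]  nu=[0.4684, 0.3994]  x^+=[-1.6343, -1.1402]  P^+=[0.3862 0.0156; 0.0156 0.0971]
step 2: x^-=[-1.8509, -1.1402]  P^-=[0.5356 0.0350; 0.0350 0.2971]  H_jac=[-0.2765 0.0000; 0.0000 0.9087]  S=[0.2009 0.0032; 0.0032 0.3553]  K=[-0.7385 0.0962; -0.0603 0.7603]  nu=[-0.2090, -0.5974]  x^+=[-1.7540, -1.5818]  P^+=[0.4232 0.0019; 0.0019 0.0912]

H_jac[1,0] = 0.0000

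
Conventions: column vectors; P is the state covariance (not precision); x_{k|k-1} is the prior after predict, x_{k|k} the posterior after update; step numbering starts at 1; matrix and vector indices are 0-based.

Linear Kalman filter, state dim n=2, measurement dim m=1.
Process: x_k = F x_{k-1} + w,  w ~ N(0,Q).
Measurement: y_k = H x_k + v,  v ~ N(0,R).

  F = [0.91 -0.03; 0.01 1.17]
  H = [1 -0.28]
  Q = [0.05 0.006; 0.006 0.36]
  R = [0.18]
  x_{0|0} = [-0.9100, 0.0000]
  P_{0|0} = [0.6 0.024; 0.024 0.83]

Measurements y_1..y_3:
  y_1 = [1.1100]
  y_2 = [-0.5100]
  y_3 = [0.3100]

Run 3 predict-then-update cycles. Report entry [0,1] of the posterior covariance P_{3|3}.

step 1: x^-=[-0.8281, -0.0091]  P^-=[0.5463 0.0079; 0.0079 1.4968]  S=[0.8392]  K=[0.6483; -0.4900]  nu=[1.9356]  x^+=[0.4268, -0.9575]  P^+=[0.1936 0.2745; 0.2745 1.2953]
step 2: x^-=[0.4171, -1.1161]  P^-=[0.1965 0.2545; 0.2545 2.1396]  S=[0.4017]  K=[0.3117; -0.8579]  nu=[-1.2396]  x^+=[0.0307, -0.0526]  P^+=[0.1574 0.3619; 0.3619 1.8439]
step 3: x^-=[0.0295, -0.0613]  P^-=[0.1623 0.3279; 0.3279 2.8926]  S=[0.3854]  K=[0.1828; -1.2507]  nu=[0.2633]  x^+=[0.0777, -0.3906]  P^+=[0.1494 0.4160; 0.4160 2.2898]

P_post[0,1] = 0.4160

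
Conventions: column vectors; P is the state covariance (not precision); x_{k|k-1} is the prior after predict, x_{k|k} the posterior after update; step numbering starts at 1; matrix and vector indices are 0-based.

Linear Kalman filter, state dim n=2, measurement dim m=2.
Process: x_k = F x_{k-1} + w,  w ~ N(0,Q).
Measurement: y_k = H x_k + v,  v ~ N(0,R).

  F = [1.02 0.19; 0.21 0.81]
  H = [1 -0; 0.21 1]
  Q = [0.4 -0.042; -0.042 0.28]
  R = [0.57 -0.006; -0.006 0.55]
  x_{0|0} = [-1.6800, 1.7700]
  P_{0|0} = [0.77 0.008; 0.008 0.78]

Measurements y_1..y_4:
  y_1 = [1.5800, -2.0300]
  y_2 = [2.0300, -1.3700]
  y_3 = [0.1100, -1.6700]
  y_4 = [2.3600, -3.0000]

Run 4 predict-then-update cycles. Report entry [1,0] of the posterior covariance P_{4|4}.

step 1: x^-=[-1.3773, 1.0809]  P^-=[1.2324 0.2499; 0.2499 0.8284]  S=[1.8024 0.5027; 0.5027 1.5377]  K=[0.6508 0.1181; -0.0232 0.5805]  nu=[2.9573, -2.8217]  x^+=[0.2143, -0.6257]  P^+=[0.3703 -0.0167; -0.0167 0.3229]
step 2: x^-=[0.0997, -0.4618]  P^-=[0.7904 0.0725; 0.0725 0.5025]  S=[1.3604 0.2325; 0.2325 1.1178]  K=[0.5646 0.0959; -0.0268 0.4687]  nu=[1.9303, -0.9291]  x^+=[1.1004, -0.9491]  P^+=[0.3213 -0.0181; -0.0181 0.2618]
step 3: x^-=[0.9421, -0.5377]  P^-=[0.7367 0.0514; 0.0514 0.4598]  S=[1.3067 0.2001; 0.2001 1.0638]  K=[0.5499 0.0903; -0.0292 0.4478]  nu=[-0.8321, -1.3302]  x^+=[0.3644, -1.1090]  P^+=[0.3129 -0.0193; -0.0193 0.2505]
step 4: x^-=[0.1610, -0.8218]  P^-=[0.7271 0.0468; 0.0468 0.4516]  S=[1.2971 0.1935; 0.1935 1.0533]  K=[0.5473 0.0889; -0.0301 0.4436]  nu=[2.1990, -2.2120]  x^+=[1.1679, -1.8692]  P^+=[0.3114 -0.0198; -0.0198 0.2483]

P_post[1,0] = -0.0198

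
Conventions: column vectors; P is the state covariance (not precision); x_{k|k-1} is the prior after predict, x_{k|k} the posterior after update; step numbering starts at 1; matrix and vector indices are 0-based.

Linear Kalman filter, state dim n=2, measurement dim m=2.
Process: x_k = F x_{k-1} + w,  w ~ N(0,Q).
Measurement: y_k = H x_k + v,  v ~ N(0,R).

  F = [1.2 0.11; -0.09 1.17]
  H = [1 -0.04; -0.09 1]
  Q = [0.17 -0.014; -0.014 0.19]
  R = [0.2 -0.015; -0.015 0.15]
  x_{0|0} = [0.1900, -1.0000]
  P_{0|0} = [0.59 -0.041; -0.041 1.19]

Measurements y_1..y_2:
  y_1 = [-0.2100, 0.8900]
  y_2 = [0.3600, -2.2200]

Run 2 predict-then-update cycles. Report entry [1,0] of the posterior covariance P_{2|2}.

P_post[1,0] = 0.0040

step 1: x^-=[0.1180, -1.1871]  P^-=[1.0232 0.0183; 0.0183 1.8324]  S=[1.2246 -0.1620; -0.1620 1.9874]  K=[0.8390 0.0313; 0.0778 0.9275]  nu=[-0.3755, 2.0877]  x^+=[-0.1318, 0.7201]  P^+=[0.1676 0.0072; 0.0072 0.1386]
step 2: x^-=[-0.0789, 0.8544]  P^-=[0.4150 -0.0042; -0.0042 0.3796]  S=[0.6159 -0.0718; -0.0718 0.5337]  K=[0.6755 0.0129; 0.0523 0.7190]  nu=[0.4731, -3.0815]  x^+=[0.2008, -1.3364]  P^+=[0.1351 0.0040; 0.0040 0.1074]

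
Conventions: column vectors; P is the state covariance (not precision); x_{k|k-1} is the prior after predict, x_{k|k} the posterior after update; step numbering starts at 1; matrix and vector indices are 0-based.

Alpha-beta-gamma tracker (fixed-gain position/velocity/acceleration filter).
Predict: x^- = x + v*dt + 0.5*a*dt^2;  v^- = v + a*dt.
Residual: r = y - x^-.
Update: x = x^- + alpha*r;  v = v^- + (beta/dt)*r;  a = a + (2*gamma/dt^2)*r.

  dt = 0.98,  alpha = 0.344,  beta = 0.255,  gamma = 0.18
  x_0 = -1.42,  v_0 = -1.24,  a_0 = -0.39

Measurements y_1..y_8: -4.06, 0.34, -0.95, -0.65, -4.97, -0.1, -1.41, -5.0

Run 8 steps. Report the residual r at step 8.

step 1: x_pred=-2.8225  r=-1.2375  x^+=-3.2482  v^+=-1.9442  a^+=-0.8539
step 2: x_pred=-5.5635  r=5.9035  x^+=-3.5327  v^+=-1.2449  a^+=1.3590
step 3: x_pred=-4.1001  r=3.1501  x^+=-3.0165  v^+=0.9066  a^+=2.5398
step 4: x_pred=-0.9083  r=0.2583  x^+=-0.8195  v^+=3.4629  a^+=2.6367
step 5: x_pred=3.8403  r=-8.8103  x^+=0.8095  v^+=3.7543  a^+=-0.6658
step 6: x_pred=4.1691  r=-4.2691  x^+=2.7005  v^+=1.9910  a^+=-2.2661
step 7: x_pred=3.5635  r=-4.9735  x^+=1.8526  v^+=-1.5239  a^+=-4.1304
step 8: x_pred=-1.6241  r=-3.3759  x^+=-2.7854  v^+=-6.4500  a^+=-5.3958

resid = -3.3759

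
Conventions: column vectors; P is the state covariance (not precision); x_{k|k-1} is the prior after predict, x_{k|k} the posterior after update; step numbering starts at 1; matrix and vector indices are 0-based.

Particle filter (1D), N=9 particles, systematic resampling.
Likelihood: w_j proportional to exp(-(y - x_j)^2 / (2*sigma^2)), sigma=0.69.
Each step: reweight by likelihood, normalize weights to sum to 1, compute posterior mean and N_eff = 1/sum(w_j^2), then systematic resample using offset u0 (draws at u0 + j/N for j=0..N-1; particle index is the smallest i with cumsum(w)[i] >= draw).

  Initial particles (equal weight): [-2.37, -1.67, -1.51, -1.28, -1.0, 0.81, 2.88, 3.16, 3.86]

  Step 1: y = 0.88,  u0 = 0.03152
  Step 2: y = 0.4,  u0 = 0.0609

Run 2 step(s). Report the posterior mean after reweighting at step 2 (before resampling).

post_mean = 0.7762

step 1: w=[0.0000, 0.0010, 0.0024, 0.0071, 0.0233, 0.9478, 0.0143, 0.0041, 0.0001]  mean=0.7843  Neff=1.1122  idx=[4, 5, 5, 5, 5, 5, 5, 5, 5]
step 2: w=[0.0187, 0.1227, 0.1227, 0.1227, 0.1227, 0.1227, 0.1227, 0.1227, 0.1227]  mean=0.7762  Neff=8.2835  idx=[1, 2, 3, 4, 4, 5, 6, 7, 8]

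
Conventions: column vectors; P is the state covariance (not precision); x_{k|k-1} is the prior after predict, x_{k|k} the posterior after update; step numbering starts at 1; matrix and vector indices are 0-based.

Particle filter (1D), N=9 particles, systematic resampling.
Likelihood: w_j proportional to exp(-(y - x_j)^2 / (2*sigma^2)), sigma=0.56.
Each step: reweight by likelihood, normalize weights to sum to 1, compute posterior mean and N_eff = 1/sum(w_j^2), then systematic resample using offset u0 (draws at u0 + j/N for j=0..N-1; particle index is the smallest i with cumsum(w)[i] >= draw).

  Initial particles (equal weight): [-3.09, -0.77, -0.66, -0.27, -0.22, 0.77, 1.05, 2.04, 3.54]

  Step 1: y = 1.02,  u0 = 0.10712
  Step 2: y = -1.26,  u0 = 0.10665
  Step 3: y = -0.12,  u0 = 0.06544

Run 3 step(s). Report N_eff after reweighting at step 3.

step 1: w=[0.0000, 0.0027, 0.0049, 0.0311, 0.0380, 0.3991, 0.4403, 0.0839, 0.0000]  mean=0.9189  Neff=2.7574  idx=[5, 5, 5, 5, 6, 6, 6, 6, 7]
step 2: w=[0.2185, 0.2185, 0.2185, 0.2185, 0.0315, 0.0315, 0.0315, 0.0315, 0.0000]  mean=0.8053  Neff=5.1291  idx=[0, 0, 1, 2, 2, 3, 3, 4, 7]
step 3: w=[0.1282, 0.1282, 0.1282, 0.1282, 0.1282, 0.1282, 0.1282, 0.0511, 0.0511]  mean=0.7986  Neff=8.3082  idx=[0, 1, 2, 3, 3, 4, 5, 6, 8]

N_eff = 8.3082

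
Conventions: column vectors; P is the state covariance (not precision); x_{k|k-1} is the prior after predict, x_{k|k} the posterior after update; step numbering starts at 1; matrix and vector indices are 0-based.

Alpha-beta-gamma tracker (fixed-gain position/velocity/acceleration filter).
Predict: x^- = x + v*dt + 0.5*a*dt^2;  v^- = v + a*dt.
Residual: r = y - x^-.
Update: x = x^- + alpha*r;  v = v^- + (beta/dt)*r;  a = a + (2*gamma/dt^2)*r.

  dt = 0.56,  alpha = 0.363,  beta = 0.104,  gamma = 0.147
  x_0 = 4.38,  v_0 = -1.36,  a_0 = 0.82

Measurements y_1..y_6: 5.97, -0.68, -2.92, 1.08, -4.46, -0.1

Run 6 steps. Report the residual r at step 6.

resid = 9.7227

step 1: x_pred=3.7470  r=2.2230  x^+=4.5539  v^+=-0.4880  a^+=2.9041
step 2: x_pred=4.7360  r=-5.4160  x^+=2.7700  v^+=0.1325  a^+=-2.1735
step 3: x_pred=2.5034  r=-5.4234  x^+=0.5347  v^+=-2.0918  a^+=-7.2579
step 4: x_pred=-1.7748  r=2.8548  x^+=-0.7385  v^+=-5.6261  a^+=-4.5816
step 5: x_pred=-4.6075  r=0.1475  x^+=-4.5539  v^+=-8.1644  a^+=-4.4433
step 6: x_pred=-9.8227  r=9.7227  x^+=-6.2934  v^+=-8.8470  a^+=4.6717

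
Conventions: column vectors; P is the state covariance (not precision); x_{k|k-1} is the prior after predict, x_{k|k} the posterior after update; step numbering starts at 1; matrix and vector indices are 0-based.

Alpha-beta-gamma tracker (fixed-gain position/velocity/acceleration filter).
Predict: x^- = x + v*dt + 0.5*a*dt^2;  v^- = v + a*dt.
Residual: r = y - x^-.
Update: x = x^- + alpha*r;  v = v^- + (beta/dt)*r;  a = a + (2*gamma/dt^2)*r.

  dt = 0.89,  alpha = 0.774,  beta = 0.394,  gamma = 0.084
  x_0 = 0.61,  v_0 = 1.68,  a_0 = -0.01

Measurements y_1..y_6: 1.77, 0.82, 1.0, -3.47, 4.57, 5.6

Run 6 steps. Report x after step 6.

step 1: x_pred=2.1012  r=-0.3312  x^+=1.8449  v^+=1.5245  a^+=-0.0803
step 2: x_pred=3.1698  r=-2.3498  x^+=1.3511  v^+=0.4128  a^+=-0.5786
step 3: x_pred=1.4893  r=-0.4893  x^+=1.1106  v^+=-0.3188  a^+=-0.6824
step 4: x_pred=0.5566  r=-4.0266  x^+=-2.5600  v^+=-2.7087  a^+=-1.5364
step 5: x_pred=-5.5792  r=10.1492  x^+=2.2763  v^+=0.4169  a^+=0.6162
step 6: x_pred=2.8914  r=2.7086  x^+=4.9878  v^+=2.1644  a^+=1.1907

x_post = 4.9878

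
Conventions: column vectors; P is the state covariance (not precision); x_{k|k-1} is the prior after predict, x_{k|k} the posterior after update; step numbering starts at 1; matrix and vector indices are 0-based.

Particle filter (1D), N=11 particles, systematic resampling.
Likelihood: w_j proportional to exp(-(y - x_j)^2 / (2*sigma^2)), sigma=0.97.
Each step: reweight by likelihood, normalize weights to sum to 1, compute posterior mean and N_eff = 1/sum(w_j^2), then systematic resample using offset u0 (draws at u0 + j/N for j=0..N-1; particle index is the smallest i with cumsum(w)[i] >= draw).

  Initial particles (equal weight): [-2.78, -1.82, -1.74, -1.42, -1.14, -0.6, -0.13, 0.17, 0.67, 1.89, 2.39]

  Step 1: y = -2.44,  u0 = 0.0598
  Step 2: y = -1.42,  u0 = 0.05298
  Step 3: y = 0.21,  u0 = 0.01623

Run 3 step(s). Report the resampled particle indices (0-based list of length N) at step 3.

resampled_idx = [1, 3, 5, 6, 7, 8, 9, 9, 10, 10, 10]

step 1: w=[0.2497, 0.2165, 0.2047, 0.1528, 0.1082, 0.0439, 0.0156, 0.0071, 0.0016, 0.0000, 0.0000]  mean=-1.8107  Neff=5.3085  idx=[0, 0, 0, 1, 1, 2, 2, 3, 3, 4, 5]
step 2: w=[0.0440, 0.0440, 0.0440, 0.1079, 0.1079, 0.1113, 0.1113, 0.1175, 0.1175, 0.1127, 0.0822]  mean=-1.6579  Neff=9.9120  idx=[1, 3, 3, 4, 5, 6, 7, 8, 8, 9, 10]
step 3: w=[0.0036, 0.0461, 0.0461, 0.0461, 0.0546, 0.0546, 0.1004, 0.1004, 0.1004, 0.1565, 0.2909]  mean=-1.2328  Neff=6.5901  idx=[1, 3, 5, 6, 7, 8, 9, 9, 10, 10, 10]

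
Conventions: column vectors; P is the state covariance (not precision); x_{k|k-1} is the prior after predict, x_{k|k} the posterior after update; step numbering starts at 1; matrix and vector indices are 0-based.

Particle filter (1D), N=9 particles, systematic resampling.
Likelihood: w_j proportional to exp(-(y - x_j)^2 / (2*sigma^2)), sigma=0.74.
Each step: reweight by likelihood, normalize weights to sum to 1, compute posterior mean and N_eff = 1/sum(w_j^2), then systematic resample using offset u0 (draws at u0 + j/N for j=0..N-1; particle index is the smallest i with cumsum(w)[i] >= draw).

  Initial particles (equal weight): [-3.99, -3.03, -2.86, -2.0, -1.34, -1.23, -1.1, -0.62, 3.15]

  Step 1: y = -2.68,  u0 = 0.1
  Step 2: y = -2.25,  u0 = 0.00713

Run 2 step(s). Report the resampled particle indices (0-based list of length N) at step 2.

resampled_idx = [0, 1, 2, 3, 4, 5, 5, 6, 7]

step 1: w=[0.0654, 0.2800, 0.3040, 0.2053, 0.0608, 0.0459, 0.0321, 0.0065, 0.0000]  mean=-2.5667  Neff=4.4611  idx=[1, 1, 1, 2, 2, 3, 3, 4, 6]
step 2: w=[0.0989, 0.0989, 0.0989, 0.1227, 0.1227, 0.1628, 0.1628, 0.0809, 0.0515]  mean=-2.4168  Neff=8.2217  idx=[0, 1, 2, 3, 4, 5, 5, 6, 7]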